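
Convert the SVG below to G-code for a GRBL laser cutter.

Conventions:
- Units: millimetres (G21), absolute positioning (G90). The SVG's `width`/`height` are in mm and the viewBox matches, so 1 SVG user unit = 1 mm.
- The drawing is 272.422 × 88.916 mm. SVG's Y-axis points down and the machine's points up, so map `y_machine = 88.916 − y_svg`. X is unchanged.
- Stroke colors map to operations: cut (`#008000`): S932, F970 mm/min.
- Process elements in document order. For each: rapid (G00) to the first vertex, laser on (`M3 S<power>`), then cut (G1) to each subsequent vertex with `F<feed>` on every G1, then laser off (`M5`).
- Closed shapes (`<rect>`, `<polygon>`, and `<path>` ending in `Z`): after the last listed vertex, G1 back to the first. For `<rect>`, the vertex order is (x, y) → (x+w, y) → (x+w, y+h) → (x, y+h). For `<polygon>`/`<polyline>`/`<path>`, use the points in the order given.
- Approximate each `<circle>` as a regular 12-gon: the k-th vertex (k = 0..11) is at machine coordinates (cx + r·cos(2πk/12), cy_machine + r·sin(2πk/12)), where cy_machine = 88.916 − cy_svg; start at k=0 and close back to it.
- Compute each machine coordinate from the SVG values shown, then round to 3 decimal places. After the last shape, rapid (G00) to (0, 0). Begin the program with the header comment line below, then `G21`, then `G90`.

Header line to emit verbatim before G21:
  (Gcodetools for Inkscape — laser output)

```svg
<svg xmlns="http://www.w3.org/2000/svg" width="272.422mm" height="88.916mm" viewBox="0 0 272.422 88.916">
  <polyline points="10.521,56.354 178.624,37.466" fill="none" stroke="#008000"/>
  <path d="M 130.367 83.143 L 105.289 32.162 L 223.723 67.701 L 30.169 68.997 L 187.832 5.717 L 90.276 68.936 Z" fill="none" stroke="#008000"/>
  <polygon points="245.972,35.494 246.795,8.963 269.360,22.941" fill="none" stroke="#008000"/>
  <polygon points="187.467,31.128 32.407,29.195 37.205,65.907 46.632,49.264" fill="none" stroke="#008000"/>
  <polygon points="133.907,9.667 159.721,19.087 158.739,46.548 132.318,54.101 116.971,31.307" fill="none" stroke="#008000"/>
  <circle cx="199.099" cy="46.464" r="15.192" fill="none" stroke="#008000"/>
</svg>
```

viewBox `0 0 272.422 88.916` with mm width/height → 1 unit = 1 mm. Flip: y_m = 88.916 − y_svg.

**Shape 1** — `<polyline>` line segment, stroke `#008000` → cut (S932, F970). Machine vertices: (10.521,32.562) → (178.624,51.450). Open path.

**Shape 2** — `<path>` closed polygon, stroke `#008000` → cut (S932, F970). Machine vertices: (130.367,5.773) → (105.289,56.754) → (223.723,21.215) → (30.169,19.919) → (187.832,83.199) → (90.276,19.980) → (130.367,5.773). Closed: final G1 returns to the first vertex.

**Shape 3** — `<polygon>` regular polygon, stroke `#008000` → cut (S932, F970). Machine vertices: (245.972,53.422) → (246.795,79.953) → (269.360,65.975) → (245.972,53.422). Closed: final G1 returns to the first vertex.

**Shape 4** — `<polygon>` closed polygon, stroke `#008000` → cut (S932, F970). Machine vertices: (187.467,57.788) → (32.407,59.721) → (37.205,23.009) → (46.632,39.652) → (187.467,57.788). Closed: final G1 returns to the first vertex.

**Shape 5** — `<polygon>` regular polygon, stroke `#008000` → cut (S932, F970). Machine vertices: (133.907,79.249) → (159.721,69.829) → (158.739,42.368) → (132.318,34.815) → (116.971,57.609) → (133.907,79.249). Closed: final G1 returns to the first vertex.

**Shape 6** — `<circle>` circle, stroke `#008000` → cut (S932, F970). Machine vertices: (214.291,42.452) → (212.256,50.048) → (206.695,55.609) → (199.099,57.644) → (191.503,55.609) → (185.942,50.048) → (183.907,42.452) → (185.942,34.856) → (191.503,29.295) → (199.099,27.260) → (206.695,29.295) → (212.256,34.856) → (214.291,42.452). Closed: final G1 returns to the first vertex.

(Gcodetools for Inkscape — laser output)
G21
G90
G00 X10.521 Y32.562
M3 S932
G1 X178.624 Y51.450 F970
M5
G00 X130.367 Y5.773
M3 S932
G1 X105.289 Y56.754 F970
G1 X223.723 Y21.215 F970
G1 X30.169 Y19.919 F970
G1 X187.832 Y83.199 F970
G1 X90.276 Y19.980 F970
G1 X130.367 Y5.773 F970
M5
G00 X245.972 Y53.422
M3 S932
G1 X246.795 Y79.953 F970
G1 X269.360 Y65.975 F970
G1 X245.972 Y53.422 F970
M5
G00 X187.467 Y57.788
M3 S932
G1 X32.407 Y59.721 F970
G1 X37.205 Y23.009 F970
G1 X46.632 Y39.652 F970
G1 X187.467 Y57.788 F970
M5
G00 X133.907 Y79.249
M3 S932
G1 X159.721 Y69.829 F970
G1 X158.739 Y42.368 F970
G1 X132.318 Y34.815 F970
G1 X116.971 Y57.609 F970
G1 X133.907 Y79.249 F970
M5
G00 X214.291 Y42.452
M3 S932
G1 X212.256 Y50.048 F970
G1 X206.695 Y55.609 F970
G1 X199.099 Y57.644 F970
G1 X191.503 Y55.609 F970
G1 X185.942 Y50.048 F970
G1 X183.907 Y42.452 F970
G1 X185.942 Y34.856 F970
G1 X191.503 Y29.295 F970
G1 X199.099 Y27.260 F970
G1 X206.695 Y29.295 F970
G1 X212.256 Y34.856 F970
G1 X214.291 Y42.452 F970
M5
G00 X0.000 Y0.000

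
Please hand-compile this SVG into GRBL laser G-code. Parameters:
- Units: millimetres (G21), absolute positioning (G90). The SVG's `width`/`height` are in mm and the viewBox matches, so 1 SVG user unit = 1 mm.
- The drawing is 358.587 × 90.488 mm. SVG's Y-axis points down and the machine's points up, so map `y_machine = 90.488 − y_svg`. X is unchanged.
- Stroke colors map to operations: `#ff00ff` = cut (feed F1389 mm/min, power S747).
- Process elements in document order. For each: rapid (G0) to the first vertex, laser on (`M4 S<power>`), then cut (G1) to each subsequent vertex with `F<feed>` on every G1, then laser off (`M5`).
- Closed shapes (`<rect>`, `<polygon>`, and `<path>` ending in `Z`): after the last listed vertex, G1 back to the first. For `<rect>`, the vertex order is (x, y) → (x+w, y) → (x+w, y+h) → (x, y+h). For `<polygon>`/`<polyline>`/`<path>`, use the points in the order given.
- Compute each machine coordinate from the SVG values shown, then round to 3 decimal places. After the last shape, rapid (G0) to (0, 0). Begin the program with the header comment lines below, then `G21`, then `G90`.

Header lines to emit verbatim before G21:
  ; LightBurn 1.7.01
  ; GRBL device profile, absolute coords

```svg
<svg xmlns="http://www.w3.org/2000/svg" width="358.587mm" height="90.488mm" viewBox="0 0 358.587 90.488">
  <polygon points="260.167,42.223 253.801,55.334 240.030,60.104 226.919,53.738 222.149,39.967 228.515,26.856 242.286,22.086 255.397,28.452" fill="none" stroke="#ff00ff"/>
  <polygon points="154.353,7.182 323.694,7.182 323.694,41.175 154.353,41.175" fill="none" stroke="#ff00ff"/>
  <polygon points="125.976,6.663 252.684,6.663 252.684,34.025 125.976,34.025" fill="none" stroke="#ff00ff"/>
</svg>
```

; LightBurn 1.7.01
; GRBL device profile, absolute coords
G21
G90
G0 X260.167 Y48.265
M4 S747
G1 X253.801 Y35.154 F1389
G1 X240.030 Y30.384 F1389
G1 X226.919 Y36.750 F1389
G1 X222.149 Y50.521 F1389
G1 X228.515 Y63.632 F1389
G1 X242.286 Y68.402 F1389
G1 X255.397 Y62.036 F1389
G1 X260.167 Y48.265 F1389
M5
G0 X154.353 Y83.306
M4 S747
G1 X323.694 Y83.306 F1389
G1 X323.694 Y49.313 F1389
G1 X154.353 Y49.313 F1389
G1 X154.353 Y83.306 F1389
M5
G0 X125.976 Y83.825
M4 S747
G1 X252.684 Y83.825 F1389
G1 X252.684 Y56.463 F1389
G1 X125.976 Y56.463 F1389
G1 X125.976 Y83.825 F1389
M5
G0 X0.000 Y0.000

viewBox `0 0 358.587 90.488` with mm width/height → 1 unit = 1 mm. Flip: y_m = 90.488 − y_svg.

**Shape 1** — `<polygon>` regular polygon, stroke `#ff00ff` → cut (S747, F1389). Machine vertices: (260.167,48.265) → (253.801,35.154) → (240.030,30.384) → (226.919,36.750) → (222.149,50.521) → (228.515,63.632) → (242.286,68.402) → (255.397,62.036) → (260.167,48.265). Closed: final G1 returns to the first vertex.

**Shape 2** — `<polygon>` rectangle, stroke `#ff00ff` → cut (S747, F1389). Machine vertices: (154.353,83.306) → (323.694,83.306) → (323.694,49.313) → (154.353,49.313) → (154.353,83.306). Closed: final G1 returns to the first vertex.

**Shape 3** — `<polygon>` rectangle, stroke `#ff00ff` → cut (S747, F1389). Machine vertices: (125.976,83.825) → (252.684,83.825) → (252.684,56.463) → (125.976,56.463) → (125.976,83.825). Closed: final G1 returns to the first vertex.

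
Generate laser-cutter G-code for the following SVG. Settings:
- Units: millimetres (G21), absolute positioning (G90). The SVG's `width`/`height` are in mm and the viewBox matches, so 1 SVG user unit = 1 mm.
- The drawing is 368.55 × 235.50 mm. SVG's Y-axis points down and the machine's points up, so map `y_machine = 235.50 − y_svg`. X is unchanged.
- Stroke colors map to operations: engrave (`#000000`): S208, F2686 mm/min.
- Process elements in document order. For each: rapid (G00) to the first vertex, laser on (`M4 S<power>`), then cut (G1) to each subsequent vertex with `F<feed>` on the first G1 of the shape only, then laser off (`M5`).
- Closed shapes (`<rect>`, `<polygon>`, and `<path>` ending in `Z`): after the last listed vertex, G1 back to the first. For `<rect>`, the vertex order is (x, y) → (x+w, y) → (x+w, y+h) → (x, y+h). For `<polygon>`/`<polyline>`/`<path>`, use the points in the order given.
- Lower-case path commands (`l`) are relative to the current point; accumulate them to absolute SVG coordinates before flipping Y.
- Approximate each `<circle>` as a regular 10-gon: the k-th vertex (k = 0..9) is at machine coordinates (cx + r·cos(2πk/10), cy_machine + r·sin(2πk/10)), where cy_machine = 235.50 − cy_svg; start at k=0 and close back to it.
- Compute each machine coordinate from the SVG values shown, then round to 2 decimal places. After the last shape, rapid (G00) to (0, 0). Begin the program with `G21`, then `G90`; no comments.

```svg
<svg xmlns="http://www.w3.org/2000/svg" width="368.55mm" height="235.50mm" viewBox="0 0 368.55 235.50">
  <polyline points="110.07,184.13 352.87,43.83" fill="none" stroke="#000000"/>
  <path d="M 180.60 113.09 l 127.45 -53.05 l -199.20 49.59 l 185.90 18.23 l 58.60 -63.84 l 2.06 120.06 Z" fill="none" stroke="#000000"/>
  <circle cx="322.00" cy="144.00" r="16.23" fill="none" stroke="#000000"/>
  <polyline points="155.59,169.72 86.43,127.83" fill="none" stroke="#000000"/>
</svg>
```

G21
G90
G00 X110.07 Y51.37
M4 S208
G1 X352.87 Y191.67 F2686
M5
G00 X180.60 Y122.41
M4 S208
G1 X308.05 Y175.46 F2686
G1 X108.85 Y125.87
G1 X294.75 Y107.64
G1 X353.35 Y171.48
G1 X355.41 Y51.42
G1 X180.60 Y122.41
M5
G00 X338.23 Y91.50
M4 S208
G1 X335.13 Y101.04 F2686
G1 X327.02 Y106.94
G1 X316.98 Y106.94
G1 X308.87 Y101.04
G1 X305.77 Y91.50
G1 X308.87 Y81.96
G1 X316.98 Y76.06
G1 X327.02 Y76.06
G1 X335.13 Y81.96
G1 X338.23 Y91.50
M5
G00 X155.59 Y65.78
M4 S208
G1 X86.43 Y107.67 F2686
M5
G00 X0.00 Y0.00

viewBox `0 0 368.55 235.50` with mm width/height → 1 unit = 1 mm. Flip: y_m = 235.50 − y_svg.

**Shape 1** — `<polyline>` line segment, stroke `#000000` → engrave (S208, F2686). Machine vertices: (110.07,51.37) → (352.87,191.67). Open path.

**Shape 2** — `<path>` closed polygon, stroke `#000000` → engrave (S208, F2686). Machine vertices: (180.60,122.41) → (308.05,175.46) → (108.85,125.87) → (294.75,107.64) → (353.35,171.48) → (355.41,51.42) → (180.60,122.41). Closed: final G1 returns to the first vertex.

**Shape 3** — `<circle>` circle, stroke `#000000` → engrave (S208, F2686). Machine vertices: (338.23,91.50) → (335.13,101.04) → (327.02,106.94) → (316.98,106.94) → (308.87,101.04) → (305.77,91.50) → (308.87,81.96) → (316.98,76.06) → (327.02,76.06) → (335.13,81.96) → (338.23,91.50). Closed: final G1 returns to the first vertex.

**Shape 4** — `<polyline>` line segment, stroke `#000000` → engrave (S208, F2686). Machine vertices: (155.59,65.78) → (86.43,107.67). Open path.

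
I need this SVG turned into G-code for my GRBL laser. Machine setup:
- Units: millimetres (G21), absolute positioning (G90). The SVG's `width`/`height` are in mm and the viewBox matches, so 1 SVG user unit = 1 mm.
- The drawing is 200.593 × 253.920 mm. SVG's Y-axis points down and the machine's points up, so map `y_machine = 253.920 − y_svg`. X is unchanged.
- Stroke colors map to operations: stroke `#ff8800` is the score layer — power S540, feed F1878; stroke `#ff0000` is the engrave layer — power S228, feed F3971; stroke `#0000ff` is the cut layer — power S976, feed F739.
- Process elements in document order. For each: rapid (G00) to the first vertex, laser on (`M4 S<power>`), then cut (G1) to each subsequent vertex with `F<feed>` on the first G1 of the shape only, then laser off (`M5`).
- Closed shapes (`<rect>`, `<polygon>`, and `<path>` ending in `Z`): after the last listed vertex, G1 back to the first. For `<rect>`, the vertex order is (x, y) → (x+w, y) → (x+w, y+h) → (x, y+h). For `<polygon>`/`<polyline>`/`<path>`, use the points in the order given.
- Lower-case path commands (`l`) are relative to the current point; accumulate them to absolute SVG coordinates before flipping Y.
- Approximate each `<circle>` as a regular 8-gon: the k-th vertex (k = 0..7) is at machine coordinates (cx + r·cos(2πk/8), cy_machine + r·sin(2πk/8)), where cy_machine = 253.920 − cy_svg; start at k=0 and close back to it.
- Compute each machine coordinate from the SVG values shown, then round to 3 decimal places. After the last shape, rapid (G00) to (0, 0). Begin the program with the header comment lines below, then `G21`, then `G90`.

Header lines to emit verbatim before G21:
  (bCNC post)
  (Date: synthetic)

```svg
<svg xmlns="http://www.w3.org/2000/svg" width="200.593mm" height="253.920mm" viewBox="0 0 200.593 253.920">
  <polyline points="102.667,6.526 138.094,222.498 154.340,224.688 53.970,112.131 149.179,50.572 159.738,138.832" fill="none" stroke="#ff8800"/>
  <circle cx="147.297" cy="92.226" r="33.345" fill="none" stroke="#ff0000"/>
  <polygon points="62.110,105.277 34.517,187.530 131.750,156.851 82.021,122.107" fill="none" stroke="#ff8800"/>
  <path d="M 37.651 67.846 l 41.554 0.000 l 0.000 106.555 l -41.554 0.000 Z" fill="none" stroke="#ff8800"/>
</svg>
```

1 u = 1 mm; y_m = 253.920 − y.

[1] `<polyline>` open polyline, #ff8800→score S540 F1878: (102.667,247.394) → (138.094,31.422) → (154.340,29.232) → (53.970,141.789) → (149.179,203.348) → (159.738,115.088)

[2] `<circle>` circle, #ff0000→engrave S228 F3971: (180.642,161.694) → (170.875,185.272) → (147.297,195.039) → (123.719,185.272) → (113.952,161.694) → (123.719,138.116) → (147.297,128.349) → (170.875,138.116) → (180.642,161.694) (closed)

[3] `<polygon>` closed polygon, #ff8800→score S540 F1878: (62.110,148.643) → (34.517,66.390) → (131.750,97.069) → (82.021,131.813) → (62.110,148.643) (closed)

[4] `<path>` rectangle, #ff8800→score S540 F1878: (37.651,186.074) → (79.205,186.074) → (79.205,79.519) → (37.651,79.519) → (37.651,186.074) (closed)

(bCNC post)
(Date: synthetic)
G21
G90
G00 X102.667 Y247.394
M4 S540
G1 X138.094 Y31.422 F1878
G1 X154.340 Y29.232
G1 X53.970 Y141.789
G1 X149.179 Y203.348
G1 X159.738 Y115.088
M5
G00 X180.642 Y161.694
M4 S228
G1 X170.875 Y185.272 F3971
G1 X147.297 Y195.039
G1 X123.719 Y185.272
G1 X113.952 Y161.694
G1 X123.719 Y138.116
G1 X147.297 Y128.349
G1 X170.875 Y138.116
G1 X180.642 Y161.694
M5
G00 X62.110 Y148.643
M4 S540
G1 X34.517 Y66.390 F1878
G1 X131.750 Y97.069
G1 X82.021 Y131.813
G1 X62.110 Y148.643
M5
G00 X37.651 Y186.074
M4 S540
G1 X79.205 Y186.074 F1878
G1 X79.205 Y79.519
G1 X37.651 Y79.519
G1 X37.651 Y186.074
M5
G00 X0.000 Y0.000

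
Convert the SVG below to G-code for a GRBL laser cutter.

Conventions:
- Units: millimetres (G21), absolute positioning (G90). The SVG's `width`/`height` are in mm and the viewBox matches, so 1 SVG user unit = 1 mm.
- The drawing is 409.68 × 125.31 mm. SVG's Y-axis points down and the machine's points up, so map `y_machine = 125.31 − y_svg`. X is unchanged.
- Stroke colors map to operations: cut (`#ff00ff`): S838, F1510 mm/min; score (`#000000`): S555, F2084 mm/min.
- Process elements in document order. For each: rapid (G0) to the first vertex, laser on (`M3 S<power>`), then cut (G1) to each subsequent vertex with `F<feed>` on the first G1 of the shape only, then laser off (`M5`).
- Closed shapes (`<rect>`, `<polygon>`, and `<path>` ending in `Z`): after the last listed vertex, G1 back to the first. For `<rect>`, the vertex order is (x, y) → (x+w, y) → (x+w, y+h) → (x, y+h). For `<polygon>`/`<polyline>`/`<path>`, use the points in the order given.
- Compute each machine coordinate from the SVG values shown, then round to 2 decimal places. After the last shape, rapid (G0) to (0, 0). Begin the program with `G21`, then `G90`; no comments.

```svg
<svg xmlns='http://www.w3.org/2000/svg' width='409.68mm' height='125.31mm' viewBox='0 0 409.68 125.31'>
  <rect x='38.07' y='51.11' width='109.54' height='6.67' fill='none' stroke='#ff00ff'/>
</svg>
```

1 u = 1 mm; y_m = 125.31 − y.

[1] `<rect>` rectangle, #ff00ff→cut S838 F1510: (38.07,74.20) → (147.61,74.20) → (147.61,67.53) → (38.07,67.53) → (38.07,74.20) (closed)

G21
G90
G0 X38.07 Y74.20
M3 S838
G1 X147.61 Y74.20 F1510
G1 X147.61 Y67.53
G1 X38.07 Y67.53
G1 X38.07 Y74.20
M5
G0 X0.00 Y0.00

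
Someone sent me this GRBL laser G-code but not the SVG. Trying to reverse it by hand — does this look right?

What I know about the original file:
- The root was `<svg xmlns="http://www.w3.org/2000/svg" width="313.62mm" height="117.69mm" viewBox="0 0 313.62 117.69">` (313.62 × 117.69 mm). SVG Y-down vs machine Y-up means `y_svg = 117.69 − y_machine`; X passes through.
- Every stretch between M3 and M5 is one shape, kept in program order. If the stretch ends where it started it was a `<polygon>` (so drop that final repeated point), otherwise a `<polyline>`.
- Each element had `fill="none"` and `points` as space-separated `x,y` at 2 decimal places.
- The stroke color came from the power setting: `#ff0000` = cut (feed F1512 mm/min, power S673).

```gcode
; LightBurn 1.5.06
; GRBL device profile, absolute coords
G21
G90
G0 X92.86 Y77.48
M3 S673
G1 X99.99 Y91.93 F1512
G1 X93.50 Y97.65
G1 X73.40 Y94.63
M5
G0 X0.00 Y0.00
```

Each laser-on run becomes one SVG element. Flip Y back into SVG space with y_svg = 117.69 − y_machine. Every run uses S673, so all elements get stroke `#ff0000` (cut).

Run 1: The run is open, so emit a `<polyline>` with points (Y-flipped): 92.86,40.21 99.99,25.76 93.50,20.04 73.40,23.06.

<svg xmlns="http://www.w3.org/2000/svg" width="313.62mm" height="117.69mm" viewBox="0 0 313.62 117.69">
  <polyline points="92.86,40.21 99.99,25.76 93.50,20.04 73.40,23.06" fill="none" stroke="#ff0000"/>
</svg>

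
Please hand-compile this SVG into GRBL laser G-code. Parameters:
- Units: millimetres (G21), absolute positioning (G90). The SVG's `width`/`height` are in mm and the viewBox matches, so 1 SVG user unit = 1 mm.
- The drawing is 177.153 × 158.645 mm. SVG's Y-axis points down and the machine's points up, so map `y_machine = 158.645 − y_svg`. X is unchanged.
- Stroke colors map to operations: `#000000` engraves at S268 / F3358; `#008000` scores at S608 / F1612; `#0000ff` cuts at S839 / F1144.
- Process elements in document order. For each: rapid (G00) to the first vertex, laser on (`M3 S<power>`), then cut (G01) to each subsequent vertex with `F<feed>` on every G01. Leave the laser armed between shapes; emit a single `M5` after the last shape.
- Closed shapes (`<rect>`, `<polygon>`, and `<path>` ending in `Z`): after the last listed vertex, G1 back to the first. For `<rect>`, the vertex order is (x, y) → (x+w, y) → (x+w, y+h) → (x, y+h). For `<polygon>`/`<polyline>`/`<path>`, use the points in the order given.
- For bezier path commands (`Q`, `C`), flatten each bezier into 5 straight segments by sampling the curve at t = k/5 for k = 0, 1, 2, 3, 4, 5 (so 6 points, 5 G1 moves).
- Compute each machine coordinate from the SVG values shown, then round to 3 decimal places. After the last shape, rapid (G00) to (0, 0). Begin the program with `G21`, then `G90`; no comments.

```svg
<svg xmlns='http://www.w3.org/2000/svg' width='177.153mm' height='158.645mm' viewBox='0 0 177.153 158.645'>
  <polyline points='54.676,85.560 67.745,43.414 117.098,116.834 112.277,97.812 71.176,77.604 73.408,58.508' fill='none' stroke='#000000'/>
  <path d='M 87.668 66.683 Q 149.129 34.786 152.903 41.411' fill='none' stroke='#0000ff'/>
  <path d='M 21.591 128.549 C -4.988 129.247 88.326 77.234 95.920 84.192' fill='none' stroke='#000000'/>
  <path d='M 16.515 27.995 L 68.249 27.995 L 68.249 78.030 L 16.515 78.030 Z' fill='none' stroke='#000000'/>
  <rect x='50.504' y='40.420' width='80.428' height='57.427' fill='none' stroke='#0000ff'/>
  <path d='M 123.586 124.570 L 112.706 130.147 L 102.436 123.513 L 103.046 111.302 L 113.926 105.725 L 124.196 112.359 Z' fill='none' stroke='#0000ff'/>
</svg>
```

G21
G90
G00 X54.676 Y73.085
M3 S268
G01 X67.745 Y115.231 F3358
G01 X117.098 Y41.811 F3358
G01 X112.277 Y60.833 F3358
G01 X71.176 Y81.041 F3358
G01 X73.408 Y100.137 F3358
G00 X87.668 Y91.962
M3 S839
G01 X109.945 Y103.180 F1144
G01 X127.607 Y111.316 F1144
G01 X140.654 Y116.370 F1144
G01 X149.086 Y118.343 F1144
G01 X152.903 Y117.234 F1144
G00 X21.591 Y30.096
M3 S268
G01 X18.386 Y35.109 F3358
G01 X34.086 Y47.412 F3358
G01 X58.821 Y61.644 F3358
G01 X82.722 Y72.445 F3358
G01 X95.920 Y74.453 F3358
G00 X16.515 Y130.650
M3 S268
G01 X68.249 Y130.650 F3358
G01 X68.249 Y80.615 F3358
G01 X16.515 Y80.615 F3358
G01 X16.515 Y130.650 F3358
G00 X50.504 Y118.225
M3 S839
G01 X130.932 Y118.225 F1144
G01 X130.932 Y60.798 F1144
G01 X50.504 Y60.798 F1144
G01 X50.504 Y118.225 F1144
G00 X123.586 Y34.075
M3 S839
G01 X112.706 Y28.498 F1144
G01 X102.436 Y35.132 F1144
G01 X103.046 Y47.343 F1144
G01 X113.926 Y52.920 F1144
G01 X124.196 Y46.286 F1144
G01 X123.586 Y34.075 F1144
M5
G00 X0.000 Y0.000

viewBox `0 0 177.153 158.645` with mm width/height → 1 unit = 1 mm. Flip: y_m = 158.645 − y_svg.

**Shape 1** — `<polyline>` open polyline, stroke `#000000` → engrave (S268, F3358). Machine vertices: (54.676,73.085) → (67.745,115.231) → (117.098,41.811) → (112.277,60.833) → (71.176,81.041) → (73.408,100.137). Open path.

**Shape 2** — `<path>` quadratic bezier, stroke `#0000ff` → cut (S839, F1144). Control points (SVG): P0=(87.668,66.683), P1=(149.129,34.786), P2=(152.903,41.411); sampled at t=k/5. Machine vertices: (87.668,91.962) → (109.945,103.180) → (127.607,111.316) → (140.654,116.370) → (149.086,118.343) → (152.903,117.234). Open path.

**Shape 3** — `<path>` cubic bezier, stroke `#000000` → engrave (S268, F3358). Control points (SVG): P0=(21.591,128.549), P1=(-4.988,129.247), P2=(88.326,77.234), P3=(95.920,84.192); sampled at t=k/5. Machine vertices: (21.591,30.096) → (18.386,35.109) → (34.086,47.412) → (58.821,61.644) → (82.722,72.445) → (95.920,74.453). Open path.

**Shape 4** — `<path>` rectangle, stroke `#000000` → engrave (S268, F3358). Machine vertices: (16.515,130.650) → (68.249,130.650) → (68.249,80.615) → (16.515,80.615) → (16.515,130.650). Closed: final G1 returns to the first vertex.

**Shape 5** — `<rect>` rectangle, stroke `#0000ff` → cut (S839, F1144). Machine vertices: (50.504,118.225) → (130.932,118.225) → (130.932,60.798) → (50.504,60.798) → (50.504,118.225). Closed: final G1 returns to the first vertex.

**Shape 6** — `<path>` regular polygon, stroke `#0000ff` → cut (S839, F1144). Machine vertices: (123.586,34.075) → (112.706,28.498) → (102.436,35.132) → (103.046,47.343) → (113.926,52.920) → (124.196,46.286) → (123.586,34.075). Closed: final G1 returns to the first vertex.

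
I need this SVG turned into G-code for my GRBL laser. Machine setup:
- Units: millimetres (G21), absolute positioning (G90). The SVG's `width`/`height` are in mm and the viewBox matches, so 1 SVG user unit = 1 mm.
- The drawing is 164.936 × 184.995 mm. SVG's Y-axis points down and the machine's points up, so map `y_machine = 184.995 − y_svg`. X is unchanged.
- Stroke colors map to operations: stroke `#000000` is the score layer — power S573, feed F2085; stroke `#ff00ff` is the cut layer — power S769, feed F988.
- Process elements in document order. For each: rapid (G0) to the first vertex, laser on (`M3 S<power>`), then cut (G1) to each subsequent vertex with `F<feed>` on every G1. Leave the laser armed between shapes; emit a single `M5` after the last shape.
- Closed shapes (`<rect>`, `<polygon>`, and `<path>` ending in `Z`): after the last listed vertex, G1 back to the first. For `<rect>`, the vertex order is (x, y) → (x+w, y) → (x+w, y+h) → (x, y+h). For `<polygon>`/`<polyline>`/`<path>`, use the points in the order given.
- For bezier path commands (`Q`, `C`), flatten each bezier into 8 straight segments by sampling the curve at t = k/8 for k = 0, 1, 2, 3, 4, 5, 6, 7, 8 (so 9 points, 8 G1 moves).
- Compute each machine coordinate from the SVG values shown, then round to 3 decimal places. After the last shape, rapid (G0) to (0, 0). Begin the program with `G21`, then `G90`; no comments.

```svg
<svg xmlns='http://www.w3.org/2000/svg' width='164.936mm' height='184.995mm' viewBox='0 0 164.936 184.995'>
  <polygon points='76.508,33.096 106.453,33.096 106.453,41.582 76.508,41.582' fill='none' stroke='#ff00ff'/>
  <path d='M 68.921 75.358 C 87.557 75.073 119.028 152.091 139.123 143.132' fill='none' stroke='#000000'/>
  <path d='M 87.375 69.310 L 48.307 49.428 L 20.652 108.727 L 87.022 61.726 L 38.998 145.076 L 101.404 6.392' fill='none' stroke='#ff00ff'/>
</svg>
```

Since the viewBox matches the mm dimensions, user units are millimetres directly. The only transform is the Y-flip y_m = 184.995 − y_svg.

Shape 1 is a rectangle drawn with `<polygon>`. Its stroke #ff00ff means cut at S769, F988. After flipping Y the toolpath is (76.508,151.899) → (106.453,151.899) → (106.453,143.413) → (76.508,143.413) → (76.508,151.899), returning to the start.

Shape 2 is a cubic bezier drawn with `<path>`. Its stroke #000000 means score at S573, F2085. After flipping Y the toolpath is (68.921,109.637) → (76.464,106.439) → (84.926,97.908) → (94.025,85.956) → (103.475,72.497) → (112.994,59.445) → (122.297,48.713) → (131.101,42.215) → (139.123,41.863).

Shape 3 is a open polyline drawn with `<path>`. Its stroke #ff00ff means cut at S769, F988. After flipping Y the toolpath is (87.375,115.685) → (48.307,135.567) → (20.652,76.268) → (87.022,123.269) → (38.998,39.919) → (101.404,178.603).

G21
G90
G0 X76.508 Y151.899
M3 S769
G1 X106.453 Y151.899 F988
G1 X106.453 Y143.413 F988
G1 X76.508 Y143.413 F988
G1 X76.508 Y151.899 F988
G0 X68.921 Y109.637
M3 S573
G1 X76.464 Y106.439 F2085
G1 X84.926 Y97.908 F2085
G1 X94.025 Y85.956 F2085
G1 X103.475 Y72.497 F2085
G1 X112.994 Y59.445 F2085
G1 X122.297 Y48.713 F2085
G1 X131.101 Y42.215 F2085
G1 X139.123 Y41.863 F2085
G0 X87.375 Y115.685
M3 S769
G1 X48.307 Y135.567 F988
G1 X20.652 Y76.268 F988
G1 X87.022 Y123.269 F988
G1 X38.998 Y39.919 F988
G1 X101.404 Y178.603 F988
M5
G0 X0.000 Y0.000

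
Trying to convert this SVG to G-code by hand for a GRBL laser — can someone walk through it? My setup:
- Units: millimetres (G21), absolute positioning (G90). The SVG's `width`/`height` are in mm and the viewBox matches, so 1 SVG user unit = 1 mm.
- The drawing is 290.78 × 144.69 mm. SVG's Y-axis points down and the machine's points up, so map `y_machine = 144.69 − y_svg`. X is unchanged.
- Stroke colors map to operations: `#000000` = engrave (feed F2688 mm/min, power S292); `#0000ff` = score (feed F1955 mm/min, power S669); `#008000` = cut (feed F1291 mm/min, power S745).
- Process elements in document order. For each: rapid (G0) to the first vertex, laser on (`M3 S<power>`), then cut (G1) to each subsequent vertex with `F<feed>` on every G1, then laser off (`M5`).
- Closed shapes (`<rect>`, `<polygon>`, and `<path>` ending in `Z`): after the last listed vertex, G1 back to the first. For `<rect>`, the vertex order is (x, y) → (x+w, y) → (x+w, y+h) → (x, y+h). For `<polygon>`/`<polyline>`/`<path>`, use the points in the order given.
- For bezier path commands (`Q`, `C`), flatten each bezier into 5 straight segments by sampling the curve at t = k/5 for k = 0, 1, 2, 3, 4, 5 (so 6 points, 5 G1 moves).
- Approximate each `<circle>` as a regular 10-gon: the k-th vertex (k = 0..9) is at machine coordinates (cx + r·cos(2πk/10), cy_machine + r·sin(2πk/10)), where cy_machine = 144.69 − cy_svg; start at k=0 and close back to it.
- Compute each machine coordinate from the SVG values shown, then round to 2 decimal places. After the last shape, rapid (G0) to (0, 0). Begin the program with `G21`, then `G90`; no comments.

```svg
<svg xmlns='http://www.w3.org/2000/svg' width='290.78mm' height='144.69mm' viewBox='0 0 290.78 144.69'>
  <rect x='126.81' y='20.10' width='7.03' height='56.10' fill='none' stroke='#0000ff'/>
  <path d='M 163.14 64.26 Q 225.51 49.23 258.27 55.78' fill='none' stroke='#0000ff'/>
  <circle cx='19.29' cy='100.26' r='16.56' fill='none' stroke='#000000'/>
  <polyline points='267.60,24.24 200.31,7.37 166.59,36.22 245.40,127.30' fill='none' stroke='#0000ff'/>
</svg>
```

G21
G90
G0 X126.81 Y124.59
M3 S669
G1 X133.84 Y124.59 F1955
G1 X133.84 Y68.49 F1955
G1 X126.81 Y68.49 F1955
G1 X126.81 Y124.59 F1955
M5
G0 X163.14 Y80.43
M3 S669
G1 X186.90 Y85.58 F1955
G1 X208.30 Y89.00 F1955
G1 X227.32 Y90.70 F1955
G1 X243.98 Y90.67 F1955
G1 X258.27 Y88.91 F1955
M5
G0 X35.85 Y44.43
M3 S292
G1 X32.69 Y54.16 F2688
G1 X24.41 Y60.18 F2688
G1 X14.17 Y60.18 F2688
G1 X5.89 Y54.16 F2688
G1 X2.73 Y44.43 F2688
G1 X5.89 Y34.70 F2688
G1 X14.17 Y28.68 F2688
G1 X24.41 Y28.68 F2688
G1 X32.69 Y34.70 F2688
G1 X35.85 Y44.43 F2688
M5
G0 X267.60 Y120.45
M3 S669
G1 X200.31 Y137.32 F1955
G1 X166.59 Y108.47 F1955
G1 X245.40 Y17.39 F1955
M5
G0 X0.00 Y0.00

viewBox `0 0 290.78 144.69` with mm width/height → 1 unit = 1 mm. Flip: y_m = 144.69 − y_svg.

**Shape 1** — `<rect>` rectangle, stroke `#0000ff` → score (S669, F1955). Machine vertices: (126.81,124.59) → (133.84,124.59) → (133.84,68.49) → (126.81,68.49) → (126.81,124.59). Closed: final G1 returns to the first vertex.

**Shape 2** — `<path>` quadratic bezier, stroke `#0000ff` → score (S669, F1955). Control points (SVG): P0=(163.14,64.26), P1=(225.51,49.23), P2=(258.27,55.78); sampled at t=k/5. Machine vertices: (163.14,80.43) → (186.90,85.58) → (208.30,89.00) → (227.32,90.70) → (243.98,90.67) → (258.27,88.91). Open path.

**Shape 3** — `<circle>` circle, stroke `#000000` → engrave (S292, F2688). Machine vertices: (35.85,44.43) → (32.69,54.16) → (24.41,60.18) → (14.17,60.18) → (5.89,54.16) → (2.73,44.43) → (5.89,34.70) → (14.17,28.68) → (24.41,28.68) → (32.69,34.70) → (35.85,44.43). Closed: final G1 returns to the first vertex.

**Shape 4** — `<polyline>` open polyline, stroke `#0000ff` → score (S669, F1955). Machine vertices: (267.60,120.45) → (200.31,137.32) → (166.59,108.47) → (245.40,17.39). Open path.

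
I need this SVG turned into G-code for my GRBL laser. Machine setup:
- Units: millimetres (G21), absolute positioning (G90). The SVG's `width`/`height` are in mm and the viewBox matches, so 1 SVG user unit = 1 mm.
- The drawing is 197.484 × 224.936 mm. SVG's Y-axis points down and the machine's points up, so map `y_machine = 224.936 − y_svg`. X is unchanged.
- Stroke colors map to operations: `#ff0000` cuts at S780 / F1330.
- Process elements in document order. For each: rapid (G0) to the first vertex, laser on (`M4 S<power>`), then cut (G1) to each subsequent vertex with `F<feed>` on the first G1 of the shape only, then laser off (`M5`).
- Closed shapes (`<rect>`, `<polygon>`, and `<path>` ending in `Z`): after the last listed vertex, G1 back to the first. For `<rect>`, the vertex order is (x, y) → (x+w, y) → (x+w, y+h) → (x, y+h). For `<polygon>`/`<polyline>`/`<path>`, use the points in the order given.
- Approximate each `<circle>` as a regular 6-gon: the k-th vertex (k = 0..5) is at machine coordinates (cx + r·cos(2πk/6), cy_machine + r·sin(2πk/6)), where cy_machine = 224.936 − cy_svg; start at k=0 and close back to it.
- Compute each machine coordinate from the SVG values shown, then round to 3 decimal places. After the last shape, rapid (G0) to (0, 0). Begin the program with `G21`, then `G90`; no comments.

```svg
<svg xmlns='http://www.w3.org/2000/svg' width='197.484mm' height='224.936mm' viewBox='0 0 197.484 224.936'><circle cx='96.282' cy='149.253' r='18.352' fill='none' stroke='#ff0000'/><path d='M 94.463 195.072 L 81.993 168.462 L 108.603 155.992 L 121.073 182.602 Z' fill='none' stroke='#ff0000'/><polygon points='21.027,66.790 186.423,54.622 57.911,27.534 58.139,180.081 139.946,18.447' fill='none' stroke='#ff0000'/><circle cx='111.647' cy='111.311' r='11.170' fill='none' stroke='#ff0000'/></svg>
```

1 u = 1 mm; y_m = 224.936 − y.

[1] `<circle>` circle, #ff0000→cut S780 F1330: (114.634,75.683) → (105.458,91.576) → (87.106,91.576) → (77.930,75.683) → (87.106,59.790) → (105.458,59.790) → (114.634,75.683) (closed)

[2] `<path>` regular polygon, #ff0000→cut S780 F1330: (94.463,29.864) → (81.993,56.474) → (108.603,68.944) → (121.073,42.334) → (94.463,29.864) (closed)

[3] `<polygon>` closed polygon, #ff0000→cut S780 F1330: (21.027,158.146) → (186.423,170.314) → (57.911,197.402) → (58.139,44.855) → (139.946,206.489) → (21.027,158.146) (closed)

[4] `<circle>` circle, #ff0000→cut S780 F1330: (122.817,113.625) → (117.232,123.299) → (106.062,123.299) → (100.477,113.625) → (106.062,103.951) → (117.232,103.951) → (122.817,113.625) (closed)

G21
G90
G0 X114.634 Y75.683
M4 S780
G1 X105.458 Y91.576 F1330
G1 X87.106 Y91.576
G1 X77.930 Y75.683
G1 X87.106 Y59.790
G1 X105.458 Y59.790
G1 X114.634 Y75.683
M5
G0 X94.463 Y29.864
M4 S780
G1 X81.993 Y56.474 F1330
G1 X108.603 Y68.944
G1 X121.073 Y42.334
G1 X94.463 Y29.864
M5
G0 X21.027 Y158.146
M4 S780
G1 X186.423 Y170.314 F1330
G1 X57.911 Y197.402
G1 X58.139 Y44.855
G1 X139.946 Y206.489
G1 X21.027 Y158.146
M5
G0 X122.817 Y113.625
M4 S780
G1 X117.232 Y123.299 F1330
G1 X106.062 Y123.299
G1 X100.477 Y113.625
G1 X106.062 Y103.951
G1 X117.232 Y103.951
G1 X122.817 Y113.625
M5
G0 X0.000 Y0.000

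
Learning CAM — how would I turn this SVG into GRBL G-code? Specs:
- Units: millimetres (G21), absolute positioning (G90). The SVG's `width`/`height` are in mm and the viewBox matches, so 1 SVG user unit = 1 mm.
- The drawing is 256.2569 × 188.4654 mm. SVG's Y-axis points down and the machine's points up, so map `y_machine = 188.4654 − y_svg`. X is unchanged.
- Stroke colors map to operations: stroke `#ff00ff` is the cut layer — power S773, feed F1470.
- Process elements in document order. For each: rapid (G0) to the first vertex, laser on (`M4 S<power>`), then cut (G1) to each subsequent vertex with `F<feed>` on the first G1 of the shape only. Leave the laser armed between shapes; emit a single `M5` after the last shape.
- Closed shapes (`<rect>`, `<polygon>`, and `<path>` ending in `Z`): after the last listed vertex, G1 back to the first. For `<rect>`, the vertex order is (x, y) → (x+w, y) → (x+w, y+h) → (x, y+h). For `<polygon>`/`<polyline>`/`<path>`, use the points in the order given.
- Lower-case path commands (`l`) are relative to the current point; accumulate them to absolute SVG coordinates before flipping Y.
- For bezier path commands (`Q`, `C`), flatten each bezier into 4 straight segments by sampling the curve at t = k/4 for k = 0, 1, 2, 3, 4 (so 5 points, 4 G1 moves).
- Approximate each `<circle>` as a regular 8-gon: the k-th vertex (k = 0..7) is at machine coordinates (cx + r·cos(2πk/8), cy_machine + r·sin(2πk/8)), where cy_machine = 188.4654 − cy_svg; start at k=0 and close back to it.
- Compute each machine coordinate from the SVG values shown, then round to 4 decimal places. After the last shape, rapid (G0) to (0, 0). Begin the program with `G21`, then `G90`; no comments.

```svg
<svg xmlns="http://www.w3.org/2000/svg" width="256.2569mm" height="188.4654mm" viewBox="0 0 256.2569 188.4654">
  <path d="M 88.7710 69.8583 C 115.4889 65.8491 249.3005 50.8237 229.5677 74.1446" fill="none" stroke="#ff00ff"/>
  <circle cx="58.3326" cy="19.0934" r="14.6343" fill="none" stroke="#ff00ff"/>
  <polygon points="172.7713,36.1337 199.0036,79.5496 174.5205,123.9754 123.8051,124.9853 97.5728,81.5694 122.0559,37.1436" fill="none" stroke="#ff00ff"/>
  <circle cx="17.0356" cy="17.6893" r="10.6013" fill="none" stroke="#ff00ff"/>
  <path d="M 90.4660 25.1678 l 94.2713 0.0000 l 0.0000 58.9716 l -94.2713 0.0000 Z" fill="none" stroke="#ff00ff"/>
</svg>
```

Since the viewBox matches the mm dimensions, user units are millimetres directly. The only transform is the Y-flip y_m = 188.4654 − y_svg.

Shape 1 is a cubic bezier drawn with `<path>`. Its stroke #ff00ff means cut at S773, F1470. After flipping Y the toolpath is (88.7710,118.6071) → (124.8170,122.9082) → (176.5884,126.7127) → (219.6502,125.3928) → (229.5677,114.3208).

Shape 2 is a circle drawn with `<circle>`. Its stroke #ff00ff means cut at S773, F1470. After flipping Y the toolpath is (72.9669,169.3720) → (68.6806,179.7200) → (58.3326,184.0063) → (47.9846,179.7200) → (43.6983,169.3720) → (47.9846,159.0240) → (58.3326,154.7377) → (68.6806,159.0240) → (72.9669,169.3720), returning to the start.

Shape 3 is a regular polygon drawn with `<polygon>`. Its stroke #ff00ff means cut at S773, F1470. After flipping Y the toolpath is (172.7713,152.3317) → (199.0036,108.9158) → (174.5205,64.4900) → (123.8051,63.4801) → (97.5728,106.8960) → (122.0559,151.3218) → (172.7713,152.3317), returning to the start.

Shape 4 is a circle drawn with `<circle>`. Its stroke #ff00ff means cut at S773, F1470. After flipping Y the toolpath is (27.6369,170.7761) → (24.5319,178.2724) → (17.0356,181.3774) → (9.5393,178.2724) → (6.4343,170.7761) → (9.5393,163.2798) → (17.0356,160.1748) → (24.5319,163.2798) → (27.6369,170.7761), returning to the start.

Shape 5 is a rectangle drawn with `<path>`. Its stroke #ff00ff means cut at S773, F1470. After flipping Y the toolpath is (90.4660,163.2976) → (184.7373,163.2976) → (184.7373,104.3260) → (90.4660,104.3260) → (90.4660,163.2976), returning to the start.

G21
G90
G0 X88.7710 Y118.6071
M4 S773
G1 X124.8170 Y122.9082 F1470
G1 X176.5884 Y126.7127
G1 X219.6502 Y125.3928
G1 X229.5677 Y114.3208
G0 X72.9669 Y169.3720
M4 S773
G1 X68.6806 Y179.7200 F1470
G1 X58.3326 Y184.0063
G1 X47.9846 Y179.7200
G1 X43.6983 Y169.3720
G1 X47.9846 Y159.0240
G1 X58.3326 Y154.7377
G1 X68.6806 Y159.0240
G1 X72.9669 Y169.3720
G0 X172.7713 Y152.3317
M4 S773
G1 X199.0036 Y108.9158 F1470
G1 X174.5205 Y64.4900
G1 X123.8051 Y63.4801
G1 X97.5728 Y106.8960
G1 X122.0559 Y151.3218
G1 X172.7713 Y152.3317
G0 X27.6369 Y170.7761
M4 S773
G1 X24.5319 Y178.2724 F1470
G1 X17.0356 Y181.3774
G1 X9.5393 Y178.2724
G1 X6.4343 Y170.7761
G1 X9.5393 Y163.2798
G1 X17.0356 Y160.1748
G1 X24.5319 Y163.2798
G1 X27.6369 Y170.7761
G0 X90.4660 Y163.2976
M4 S773
G1 X184.7373 Y163.2976 F1470
G1 X184.7373 Y104.3260
G1 X90.4660 Y104.3260
G1 X90.4660 Y163.2976
M5
G0 X0.0000 Y0.0000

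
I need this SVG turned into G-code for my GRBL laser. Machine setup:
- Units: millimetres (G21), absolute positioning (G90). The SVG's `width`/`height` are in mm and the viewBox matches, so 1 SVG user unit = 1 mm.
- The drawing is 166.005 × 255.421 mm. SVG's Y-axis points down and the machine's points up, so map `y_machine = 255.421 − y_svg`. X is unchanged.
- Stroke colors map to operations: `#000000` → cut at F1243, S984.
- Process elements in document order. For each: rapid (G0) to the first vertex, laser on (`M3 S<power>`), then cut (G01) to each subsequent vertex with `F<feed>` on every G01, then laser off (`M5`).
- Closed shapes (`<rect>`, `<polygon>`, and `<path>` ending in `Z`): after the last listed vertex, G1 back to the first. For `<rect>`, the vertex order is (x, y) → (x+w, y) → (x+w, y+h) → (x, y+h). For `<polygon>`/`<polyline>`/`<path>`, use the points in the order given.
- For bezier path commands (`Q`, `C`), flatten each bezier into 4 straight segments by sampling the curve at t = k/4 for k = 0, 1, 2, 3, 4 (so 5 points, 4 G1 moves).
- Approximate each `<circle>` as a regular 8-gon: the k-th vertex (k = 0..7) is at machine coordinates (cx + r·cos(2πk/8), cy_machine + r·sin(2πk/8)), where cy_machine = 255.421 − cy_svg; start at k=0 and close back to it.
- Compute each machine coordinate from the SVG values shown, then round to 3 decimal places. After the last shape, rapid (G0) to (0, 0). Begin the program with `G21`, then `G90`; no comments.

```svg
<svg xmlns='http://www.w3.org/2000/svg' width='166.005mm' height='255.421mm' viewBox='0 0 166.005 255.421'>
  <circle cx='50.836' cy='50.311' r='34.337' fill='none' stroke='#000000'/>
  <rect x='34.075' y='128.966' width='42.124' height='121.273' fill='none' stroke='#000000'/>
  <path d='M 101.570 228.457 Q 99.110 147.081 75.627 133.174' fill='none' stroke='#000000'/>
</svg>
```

G21
G90
G0 X85.173 Y205.110
M3 S984
G01 X75.116 Y229.390 F1243
G01 X50.836 Y239.447 F1243
G01 X26.556 Y229.390 F1243
G01 X16.499 Y205.110 F1243
G01 X26.556 Y180.830 F1243
G01 X50.836 Y170.773 F1243
G01 X75.116 Y180.830 F1243
G01 X85.173 Y205.110 F1243
M5
G0 X34.075 Y126.455
M3 S984
G01 X76.199 Y126.455 F1243
G01 X76.199 Y5.182 F1243
G01 X34.075 Y5.182 F1243
G01 X34.075 Y126.455 F1243
M5
G0 X101.570 Y26.964
M3 S984
G01 X99.026 Y63.435 F1243
G01 X93.854 Y91.473 F1243
G01 X86.055 Y111.077 F1243
G01 X75.627 Y122.247 F1243
M5
G0 X0.000 Y0.000

viewBox `0 0 166.005 255.421` with mm width/height → 1 unit = 1 mm. Flip: y_m = 255.421 − y_svg.

**Shape 1** — `<circle>` circle, stroke `#000000` → cut (S984, F1243). Machine vertices: (85.173,205.110) → (75.116,229.390) → (50.836,239.447) → (26.556,229.390) → (16.499,205.110) → (26.556,180.830) → (50.836,170.773) → (75.116,180.830) → (85.173,205.110). Closed: final G1 returns to the first vertex.

**Shape 2** — `<rect>` rectangle, stroke `#000000` → cut (S984, F1243). Machine vertices: (34.075,126.455) → (76.199,126.455) → (76.199,5.182) → (34.075,5.182) → (34.075,126.455). Closed: final G1 returns to the first vertex.

**Shape 3** — `<path>` quadratic bezier, stroke `#000000` → cut (S984, F1243). Control points (SVG): P0=(101.570,228.457), P1=(99.110,147.081), P2=(75.627,133.174); sampled at t=k/4. Machine vertices: (101.570,26.964) → (99.026,63.435) → (93.854,91.473) → (86.055,111.077) → (75.627,122.247). Open path.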